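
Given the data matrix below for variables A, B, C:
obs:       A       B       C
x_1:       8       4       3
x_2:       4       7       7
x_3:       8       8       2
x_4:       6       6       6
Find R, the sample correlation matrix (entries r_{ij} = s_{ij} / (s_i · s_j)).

Step 1 — column means:
  mean(A) = (8 + 4 + 8 + 6) / 4 = 26/4 = 6.5
  mean(B) = (4 + 7 + 8 + 6) / 4 = 25/4 = 6.25
  mean(C) = (3 + 7 + 2 + 6) / 4 = 18/4 = 4.5

Step 2 — sample variances and covariances s[i,j] = (1/(n-1)) · Σ_k (x_{k,i} - mean_i) · (x_{k,j} - mean_j), with n-1 = 3:
  s[A,A] = ((1.5)·(1.5) + (-2.5)·(-2.5) + (1.5)·(1.5) + (-0.5)·(-0.5)) / 3 = 11/3 = 3.6667
  s[A,B] = ((1.5)·(-2.25) + (-2.5)·(0.75) + (1.5)·(1.75) + (-0.5)·(-0.25)) / 3 = -2.5/3 = -0.8333
  s[A,C] = ((1.5)·(-1.5) + (-2.5)·(2.5) + (1.5)·(-2.5) + (-0.5)·(1.5)) / 3 = -13/3 = -4.3333
  s[B,B] = ((-2.25)·(-2.25) + (0.75)·(0.75) + (1.75)·(1.75) + (-0.25)·(-0.25)) / 3 = 8.75/3 = 2.9167
  s[B,C] = ((-2.25)·(-1.5) + (0.75)·(2.5) + (1.75)·(-2.5) + (-0.25)·(1.5)) / 3 = 0.5/3 = 0.1667
  s[C,C] = ((-1.5)·(-1.5) + (2.5)·(2.5) + (-2.5)·(-2.5) + (1.5)·(1.5)) / 3 = 17/3 = 5.6667
  Sample standard deviations s_i = √(s[i,i]):
  s(A) = √(3.6667) = 1.9149
  s(B) = √(2.9167) = 1.7078
  s(C) = √(5.6667) = 2.3805

Step 3 — r_{ij} = s_{ij} / (s_i · s_j):
  r[A,A] = 1 (diagonal).
  r[A,B] = -0.8333 / (1.9149 · 1.7078) = -0.8333 / 3.2702 = -0.2548
  r[A,C] = -4.3333 / (1.9149 · 2.3805) = -4.3333 / 4.5583 = -0.9507
  r[B,B] = 1 (diagonal).
  r[B,C] = 0.1667 / (1.7078 · 2.3805) = 0.1667 / 4.0654 = 0.041
  r[C,C] = 1 (diagonal).

R is symmetric with unit diagonal. Assembling:

R = [[1, -0.2548, -0.9507],
 [-0.2548, 1, 0.041],
 [-0.9507, 0.041, 1]]


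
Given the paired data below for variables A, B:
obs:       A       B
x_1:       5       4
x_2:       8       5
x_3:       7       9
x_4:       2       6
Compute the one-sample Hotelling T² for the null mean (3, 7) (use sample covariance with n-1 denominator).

Step 1 — sample mean vector:
  mean(A) = (5 + 8 + 7 + 2) / 4 = 22/4 = 5.5
  mean(B) = (4 + 5 + 9 + 6) / 4 = 24/4 = 6
  x̄ = (5.5, 6),  deviation x̄ - mu_0 = (5.5, 6) - (3, 7) = (2.5, -1).

Step 2 — sample covariance matrix, S[i,j] = (1/(n-1)) · Σ_k (x_{k,i} - mean_i) · (x_{k,j} - mean_j), divisor n-1 = 3:
  S[A,A] = ((-0.5)·(-0.5) + (2.5)·(2.5) + (1.5)·(1.5) + (-3.5)·(-3.5)) / 3 = 21/3 = 7
  S[A,B] = ((-0.5)·(-2) + (2.5)·(-1) + (1.5)·(3) + (-3.5)·(0)) / 3 = 3/3 = 1
  S[B,B] = ((-2)·(-2) + (-1)·(-1) + (3)·(3) + (0)·(0)) / 3 = 14/3 = 4.6667
  S = [[7, 1],
 [1, 4.6667]].

Step 3 — invert S. det(S) = 7·4.6667 - (1)² = 31.6667.
  S^{-1} = (1/det) · [[d, -b], [-b, a]] = [[0.1474, -0.0316],
 [-0.0316, 0.2211]].

Step 4 — quadratic form (x̄ - mu_0)^T · S^{-1} · (x̄ - mu_0):
  S^{-1} · (x̄ - mu_0) = (0.4, -0.3),
  (x̄ - mu_0)^T · [...] = (2.5)·(0.4) + (-1)·(-0.3) = 1.3.

Step 5 — scale by n: T² = 4 · 1.3 = 5.2.

T² ≈ 5.2


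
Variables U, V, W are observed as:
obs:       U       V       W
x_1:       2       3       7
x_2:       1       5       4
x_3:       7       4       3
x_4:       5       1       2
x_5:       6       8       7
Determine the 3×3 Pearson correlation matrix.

Step 1 — column means:
  mean(U) = (2 + 1 + 7 + 5 + 6) / 5 = 21/5 = 4.2
  mean(V) = (3 + 5 + 4 + 1 + 8) / 5 = 21/5 = 4.2
  mean(W) = (7 + 4 + 3 + 2 + 7) / 5 = 23/5 = 4.6

Step 2 — sample variances and covariances s[i,j] = (1/(n-1)) · Σ_k (x_{k,i} - mean_i) · (x_{k,j} - mean_j), with n-1 = 4:
  s[U,U] = ((-2.2)·(-2.2) + (-3.2)·(-3.2) + (2.8)·(2.8) + (0.8)·(0.8) + (1.8)·(1.8)) / 4 = 26.8/4 = 6.7
  s[U,V] = ((-2.2)·(-1.2) + (-3.2)·(0.8) + (2.8)·(-0.2) + (0.8)·(-3.2) + (1.8)·(3.8)) / 4 = 3.8/4 = 0.95
  s[U,W] = ((-2.2)·(2.4) + (-3.2)·(-0.6) + (2.8)·(-1.6) + (0.8)·(-2.6) + (1.8)·(2.4)) / 4 = -5.6/4 = -1.4
  s[V,V] = ((-1.2)·(-1.2) + (0.8)·(0.8) + (-0.2)·(-0.2) + (-3.2)·(-3.2) + (3.8)·(3.8)) / 4 = 26.8/4 = 6.7
  s[V,W] = ((-1.2)·(2.4) + (0.8)·(-0.6) + (-0.2)·(-1.6) + (-3.2)·(-2.6) + (3.8)·(2.4)) / 4 = 14.4/4 = 3.6
  s[W,W] = ((2.4)·(2.4) + (-0.6)·(-0.6) + (-1.6)·(-1.6) + (-2.6)·(-2.6) + (2.4)·(2.4)) / 4 = 21.2/4 = 5.3
  Sample standard deviations s_i = √(s[i,i]):
  s(U) = √(6.7) = 2.5884
  s(V) = √(6.7) = 2.5884
  s(W) = √(5.3) = 2.3022

Step 3 — r_{ij} = s_{ij} / (s_i · s_j):
  r[U,U] = 1 (diagonal).
  r[U,V] = 0.95 / (2.5884 · 2.5884) = 0.95 / 6.7 = 0.1418
  r[U,W] = -1.4 / (2.5884 · 2.3022) = -1.4 / 5.959 = -0.2349
  r[V,V] = 1 (diagonal).
  r[V,W] = 3.6 / (2.5884 · 2.3022) = 3.6 / 5.959 = 0.6041
  r[W,W] = 1 (diagonal).

R is symmetric with unit diagonal. Assembling:

R = [[1, 0.1418, -0.2349],
 [0.1418, 1, 0.6041],
 [-0.2349, 0.6041, 1]]


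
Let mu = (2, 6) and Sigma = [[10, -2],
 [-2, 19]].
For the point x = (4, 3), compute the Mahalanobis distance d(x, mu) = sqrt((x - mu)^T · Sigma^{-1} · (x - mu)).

Step 1 — centre the observation: (x - mu) = (2, -3).

Step 2 — invert Sigma. det(Sigma) = 10·19 - (-2)² = 186.
  Sigma^{-1} = (1/det) · [[d, -b], [-b, a]] = [[0.1022, 0.0108],
 [0.0108, 0.0538]].

Step 3 — form the quadratic (x - mu)^T · Sigma^{-1} · (x - mu):
  Sigma^{-1} · (x - mu) = (0.172, -0.1398).
  (x - mu)^T · [Sigma^{-1} · (x - mu)] = (2)·(0.172) + (-3)·(-0.1398) = 0.7634.

Step 4 — take square root: d = √(0.7634) ≈ 0.8738.

d(x, mu) = √(0.7634) ≈ 0.8738


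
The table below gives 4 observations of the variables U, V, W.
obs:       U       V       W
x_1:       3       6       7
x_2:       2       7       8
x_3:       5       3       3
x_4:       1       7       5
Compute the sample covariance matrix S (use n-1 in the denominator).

Step 1 — column means:
  mean(U) = (3 + 2 + 5 + 1) / 4 = 11/4 = 2.75
  mean(V) = (6 + 7 + 3 + 7) / 4 = 23/4 = 5.75
  mean(W) = (7 + 8 + 3 + 5) / 4 = 23/4 = 5.75

Step 2 — sample covariance S[i,j] = (1/(n-1)) · Σ_k (x_{k,i} - mean_i) · (x_{k,j} - mean_j), with n-1 = 3.
  S[U,U] = ((0.25)·(0.25) + (-0.75)·(-0.75) + (2.25)·(2.25) + (-1.75)·(-1.75)) / 3 = 8.75/3 = 2.9167
  S[U,V] = ((0.25)·(0.25) + (-0.75)·(1.25) + (2.25)·(-2.75) + (-1.75)·(1.25)) / 3 = -9.25/3 = -3.0833
  S[U,W] = ((0.25)·(1.25) + (-0.75)·(2.25) + (2.25)·(-2.75) + (-1.75)·(-0.75)) / 3 = -6.25/3 = -2.0833
  S[V,V] = ((0.25)·(0.25) + (1.25)·(1.25) + (-2.75)·(-2.75) + (1.25)·(1.25)) / 3 = 10.75/3 = 3.5833
  S[V,W] = ((0.25)·(1.25) + (1.25)·(2.25) + (-2.75)·(-2.75) + (1.25)·(-0.75)) / 3 = 9.75/3 = 3.25
  S[W,W] = ((1.25)·(1.25) + (2.25)·(2.25) + (-2.75)·(-2.75) + (-0.75)·(-0.75)) / 3 = 14.75/3 = 4.9167

S is symmetric (S[j,i] = S[i,j]). Assembling:

S = [[2.9167, -3.0833, -2.0833],
 [-3.0833, 3.5833, 3.25],
 [-2.0833, 3.25, 4.9167]]


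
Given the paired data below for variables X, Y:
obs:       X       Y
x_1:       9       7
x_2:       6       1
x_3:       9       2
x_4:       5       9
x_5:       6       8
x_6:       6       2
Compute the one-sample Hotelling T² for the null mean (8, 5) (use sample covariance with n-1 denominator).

Step 1 — sample mean vector:
  mean(X) = (9 + 6 + 9 + 5 + 6 + 6) / 6 = 41/6 = 6.8333
  mean(Y) = (7 + 1 + 2 + 9 + 8 + 2) / 6 = 29/6 = 4.8333
  x̄ = (6.8333, 4.8333),  deviation x̄ - mu_0 = (6.8333, 4.8333) - (8, 5) = (-1.1667, -0.1667).

Step 2 — sample covariance matrix, S[i,j] = (1/(n-1)) · Σ_k (x_{k,i} - mean_i) · (x_{k,j} - mean_j), divisor n-1 = 5:
  S[X,X] = ((2.1667)·(2.1667) + (-0.8333)·(-0.8333) + (2.1667)·(2.1667) + (-1.8333)·(-1.8333) + (-0.8333)·(-0.8333) + (-0.8333)·(-0.8333)) / 5 = 14.8333/5 = 2.9667
  S[X,Y] = ((2.1667)·(2.1667) + (-0.8333)·(-3.8333) + (2.1667)·(-2.8333) + (-1.8333)·(4.1667) + (-0.8333)·(3.1667) + (-0.8333)·(-2.8333)) / 5 = -6.1667/5 = -1.2333
  S[Y,Y] = ((2.1667)·(2.1667) + (-3.8333)·(-3.8333) + (-2.8333)·(-2.8333) + (4.1667)·(4.1667) + (3.1667)·(3.1667) + (-2.8333)·(-2.8333)) / 5 = 62.8333/5 = 12.5667
  S = [[2.9667, -1.2333],
 [-1.2333, 12.5667]].

Step 3 — invert S. det(S) = 2.9667·12.5667 - (-1.2333)² = 35.76.
  S^{-1} = (1/det) · [[d, -b], [-b, a]] = [[0.3514, 0.0345],
 [0.0345, 0.083]].

Step 4 — quadratic form (x̄ - mu_0)^T · S^{-1} · (x̄ - mu_0):
  S^{-1} · (x̄ - mu_0) = (-0.4157, -0.0541),
  (x̄ - mu_0)^T · [...] = (-1.1667)·(-0.4157) + (-0.1667)·(-0.0541) = 0.494.

Step 5 — scale by n: T² = 6 · 0.494 = 2.9642.

T² ≈ 2.9642


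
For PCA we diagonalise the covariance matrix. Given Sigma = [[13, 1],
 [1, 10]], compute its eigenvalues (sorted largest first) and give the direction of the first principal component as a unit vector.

Step 1 — characteristic polynomial of 2×2 Sigma:
  det(Sigma - λI) = λ² - trace · λ + det = 0.
  trace = 13 + 10 = 23, det = 13·10 - (1)² = 129.
Step 2 — discriminant:
  Δ = trace² - 4·det = 529 - 516 = 13.
Step 3 — eigenvalues:
  λ = (trace ± √Δ)/2 = (23 ± 3.6056)/2,
  λ_1 = 13.3028,  λ_2 = 9.6972.

Step 4 — unit eigenvector for λ_1: solve (Sigma - λ_1 I)v = 0. First row:
  (13 - 13.3028)·v_x + (1)·v_y = 0, i.e. (-0.3028)·v_x + (1)·v_y = 0,
  so v ∝ (b, λ_1 - a) = (1, 0.3028) = u.
  ||u|| = √((1)² + (0.3028)²) = √(1.0917) ≈ 1.0448,
  v_1 = u/||u|| ≈ (0.9571, 0.2898) (||v_1|| = 1).

λ_1 = 13.3028,  λ_2 = 9.6972;  v_1 ≈ (0.9571, 0.2898)


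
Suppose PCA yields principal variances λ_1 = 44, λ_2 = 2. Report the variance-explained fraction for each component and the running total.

Step 1 — total variance = trace(Sigma) = Σ λ_i = 44 + 2 = 46.

Step 2 — fraction explained by component i = λ_i / Σ λ:
  PC1: 44/46 = 0.9565
  PC2: 2/46 = 0.0435

Step 3 — cumulative fraction after k components = (λ_1 + ... + λ_k) / Σ λ:
  k = 1: 44/46 = 0.9565
  k = 2: (44 + 2)/46 = 46/46 = 1

Summary (fraction, with percent):

explained: PC1 0.9565 (95.65%), PC2 0.0435 (4.35%);  cumulative: 0.9565, 1


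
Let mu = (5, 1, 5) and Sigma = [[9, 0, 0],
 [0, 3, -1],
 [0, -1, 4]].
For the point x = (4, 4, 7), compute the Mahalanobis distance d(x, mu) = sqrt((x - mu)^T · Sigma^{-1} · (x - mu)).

Step 1 — centre the observation: (x - mu) = (-1, 3, 2).

Step 2 — invert Sigma (cofactor / det for 3×3, or solve directly):
  Sigma^{-1} = [[0.1111, 0, 0],
 [0, 0.3636, 0.0909],
 [0, 0.0909, 0.2727]].

Step 3 — form the quadratic (x - mu)^T · Sigma^{-1} · (x - mu):
  Sigma^{-1} · (x - mu) = (-0.1111, 1.2727, 0.8182).
  (x - mu)^T · [Sigma^{-1} · (x - mu)] = (-1)·(-0.1111) + (3)·(1.2727) + (2)·(0.8182) = 5.5657.

Step 4 — take square root: d = √(5.5657) ≈ 2.3592.

d(x, mu) = √(5.5657) ≈ 2.3592


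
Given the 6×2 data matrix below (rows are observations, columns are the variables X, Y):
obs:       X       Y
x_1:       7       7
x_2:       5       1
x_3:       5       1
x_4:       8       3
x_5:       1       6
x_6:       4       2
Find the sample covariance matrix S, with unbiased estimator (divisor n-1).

Step 1 — column means:
  mean(X) = (7 + 5 + 5 + 8 + 1 + 4) / 6 = 30/6 = 5
  mean(Y) = (7 + 1 + 1 + 3 + 6 + 2) / 6 = 20/6 = 3.3333

Step 2 — sample covariance S[i,j] = (1/(n-1)) · Σ_k (x_{k,i} - mean_i) · (x_{k,j} - mean_j), with n-1 = 5.
  S[X,X] = ((2)·(2) + (0)·(0) + (0)·(0) + (3)·(3) + (-4)·(-4) + (-1)·(-1)) / 5 = 30/5 = 6
  S[X,Y] = ((2)·(3.6667) + (0)·(-2.3333) + (0)·(-2.3333) + (3)·(-0.3333) + (-4)·(2.6667) + (-1)·(-1.3333)) / 5 = -3/5 = -0.6
  S[Y,Y] = ((3.6667)·(3.6667) + (-2.3333)·(-2.3333) + (-2.3333)·(-2.3333) + (-0.3333)·(-0.3333) + (2.6667)·(2.6667) + (-1.3333)·(-1.3333)) / 5 = 33.3333/5 = 6.6667

S is symmetric (S[j,i] = S[i,j]). Assembling:

S = [[6, -0.6],
 [-0.6, 6.6667]]


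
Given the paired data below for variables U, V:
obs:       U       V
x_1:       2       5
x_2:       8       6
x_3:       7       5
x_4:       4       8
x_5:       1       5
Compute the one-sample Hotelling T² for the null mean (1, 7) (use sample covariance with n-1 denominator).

Step 1 — sample mean vector:
  mean(U) = (2 + 8 + 7 + 4 + 1) / 5 = 22/5 = 4.4
  mean(V) = (5 + 6 + 5 + 8 + 5) / 5 = 29/5 = 5.8
  x̄ = (4.4, 5.8),  deviation x̄ - mu_0 = (4.4, 5.8) - (1, 7) = (3.4, -1.2).

Step 2 — sample covariance matrix, S[i,j] = (1/(n-1)) · Σ_k (x_{k,i} - mean_i) · (x_{k,j} - mean_j), divisor n-1 = 4:
  S[U,U] = ((-2.4)·(-2.4) + (3.6)·(3.6) + (2.6)·(2.6) + (-0.4)·(-0.4) + (-3.4)·(-3.4)) / 4 = 37.2/4 = 9.3
  S[U,V] = ((-2.4)·(-0.8) + (3.6)·(0.2) + (2.6)·(-0.8) + (-0.4)·(2.2) + (-3.4)·(-0.8)) / 4 = 2.4/4 = 0.6
  S[V,V] = ((-0.8)·(-0.8) + (0.2)·(0.2) + (-0.8)·(-0.8) + (2.2)·(2.2) + (-0.8)·(-0.8)) / 4 = 6.8/4 = 1.7
  S = [[9.3, 0.6],
 [0.6, 1.7]].

Step 3 — invert S. det(S) = 9.3·1.7 - (0.6)² = 15.45.
  S^{-1} = (1/det) · [[d, -b], [-b, a]] = [[0.11, -0.0388],
 [-0.0388, 0.6019]].

Step 4 — quadratic form (x̄ - mu_0)^T · S^{-1} · (x̄ - mu_0):
  S^{-1} · (x̄ - mu_0) = (0.4207, -0.8544),
  (x̄ - mu_0)^T · [...] = (3.4)·(0.4207) + (-1.2)·(-0.8544) = 2.4557.

Step 5 — scale by n: T² = 5 · 2.4557 = 12.2783.

T² ≈ 12.2783


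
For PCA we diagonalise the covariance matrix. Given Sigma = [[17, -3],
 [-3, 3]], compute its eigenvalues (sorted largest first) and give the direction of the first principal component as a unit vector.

Step 1 — characteristic polynomial of 2×2 Sigma:
  det(Sigma - λI) = λ² - trace · λ + det = 0.
  trace = 17 + 3 = 20, det = 17·3 - (-3)² = 42.
Step 2 — discriminant:
  Δ = trace² - 4·det = 400 - 168 = 232.
Step 3 — eigenvalues:
  λ = (trace ± √Δ)/2 = (20 ± 15.2315)/2,
  λ_1 = 17.6158,  λ_2 = 2.3842.

Step 4 — unit eigenvector for λ_1: solve (Sigma - λ_1 I)v = 0. First row:
  (17 - 17.6158)·v_x + (-3)·v_y = 0, i.e. (-0.6158)·v_x + (-3)·v_y = 0,
  so v ∝ (b, λ_1 - a) = (-3, 0.6158); multiply by -1 so the first entry is positive: u = (3, -0.6158).
  ||u|| = √((3)² + (-0.6158)²) = √(9.3792) ≈ 3.0625,
  v_1 = u/||u|| ≈ (0.9796, -0.2011) (||v_1|| = 1).

λ_1 = 17.6158,  λ_2 = 2.3842;  v_1 ≈ (0.9796, -0.2011)


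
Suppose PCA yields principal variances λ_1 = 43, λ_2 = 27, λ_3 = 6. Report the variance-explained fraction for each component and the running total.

Step 1 — total variance = trace(Sigma) = Σ λ_i = 43 + 27 + 6 = 76.

Step 2 — fraction explained by component i = λ_i / Σ λ:
  PC1: 43/76 = 0.5658
  PC2: 27/76 = 0.3553
  PC3: 6/76 = 0.0789

Step 3 — cumulative fraction after k components = (λ_1 + ... + λ_k) / Σ λ:
  k = 1: 43/76 = 0.5658
  k = 2: (43 + 27)/76 = 70/76 = 0.9211
  k = 3: (43 + 27 + 6)/76 = 76/76 = 1

Summary (fraction, with percent):

explained: PC1 0.5658 (56.58%), PC2 0.3553 (35.53%), PC3 0.0789 (7.89%);  cumulative: 0.5658, 0.9211, 1


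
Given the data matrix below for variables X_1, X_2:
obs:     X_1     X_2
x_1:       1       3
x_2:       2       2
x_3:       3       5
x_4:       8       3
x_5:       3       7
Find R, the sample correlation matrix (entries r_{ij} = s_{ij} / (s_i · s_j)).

Step 1 — column means:
  mean(X_1) = (1 + 2 + 3 + 8 + 3) / 5 = 17/5 = 3.4
  mean(X_2) = (3 + 2 + 5 + 3 + 7) / 5 = 20/5 = 4

Step 2 — sample variances and covariances s[i,j] = (1/(n-1)) · Σ_k (x_{k,i} - mean_i) · (x_{k,j} - mean_j), with n-1 = 4:
  s[X_1,X_1] = ((-2.4)·(-2.4) + (-1.4)·(-1.4) + (-0.4)·(-0.4) + (4.6)·(4.6) + (-0.4)·(-0.4)) / 4 = 29.2/4 = 7.3
  s[X_1,X_2] = ((-2.4)·(-1) + (-1.4)·(-2) + (-0.4)·(1) + (4.6)·(-1) + (-0.4)·(3)) / 4 = -1/4 = -0.25
  s[X_2,X_2] = ((-1)·(-1) + (-2)·(-2) + (1)·(1) + (-1)·(-1) + (3)·(3)) / 4 = 16/4 = 4
  Sample standard deviations s_i = √(s[i,i]):
  s(X_1) = √(7.3) = 2.7019
  s(X_2) = √(4) = 2

Step 3 — r_{ij} = s_{ij} / (s_i · s_j):
  r[X_1,X_1] = 1 (diagonal).
  r[X_1,X_2] = -0.25 / (2.7019 · 2) = -0.25 / 5.4037 = -0.0463
  r[X_2,X_2] = 1 (diagonal).

R is symmetric with unit diagonal. Assembling:

R = [[1, -0.0463],
 [-0.0463, 1]]


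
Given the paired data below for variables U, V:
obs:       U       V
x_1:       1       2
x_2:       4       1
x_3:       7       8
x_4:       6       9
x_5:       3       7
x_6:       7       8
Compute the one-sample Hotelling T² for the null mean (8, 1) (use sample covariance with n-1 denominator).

Step 1 — sample mean vector:
  mean(U) = (1 + 4 + 7 + 6 + 3 + 7) / 6 = 28/6 = 4.6667
  mean(V) = (2 + 1 + 8 + 9 + 7 + 8) / 6 = 35/6 = 5.8333
  x̄ = (4.6667, 5.8333),  deviation x̄ - mu_0 = (4.6667, 5.8333) - (8, 1) = (-3.3333, 4.8333).

Step 2 — sample covariance matrix, S[i,j] = (1/(n-1)) · Σ_k (x_{k,i} - mean_i) · (x_{k,j} - mean_j), divisor n-1 = 5:
  S[U,U] = ((-3.6667)·(-3.6667) + (-0.6667)·(-0.6667) + (2.3333)·(2.3333) + (1.3333)·(1.3333) + (-1.6667)·(-1.6667) + (2.3333)·(2.3333)) / 5 = 29.3333/5 = 5.8667
  S[U,V] = ((-3.6667)·(-3.8333) + (-0.6667)·(-4.8333) + (2.3333)·(2.1667) + (1.3333)·(3.1667) + (-1.6667)·(1.1667) + (2.3333)·(2.1667)) / 5 = 29.6667/5 = 5.9333
  S[V,V] = ((-3.8333)·(-3.8333) + (-4.8333)·(-4.8333) + (2.1667)·(2.1667) + (3.1667)·(3.1667) + (1.1667)·(1.1667) + (2.1667)·(2.1667)) / 5 = 58.8333/5 = 11.7667
  S = [[5.8667, 5.9333],
 [5.9333, 11.7667]].

Step 3 — invert S. det(S) = 5.8667·11.7667 - (5.9333)² = 33.8267.
  S^{-1} = (1/det) · [[d, -b], [-b, a]] = [[0.3479, -0.1754],
 [-0.1754, 0.1734]].

Step 4 — quadratic form (x̄ - mu_0)^T · S^{-1} · (x̄ - mu_0):
  S^{-1} · (x̄ - mu_0) = (-2.0073, 1.4229),
  (x̄ - mu_0)^T · [...] = (-3.3333)·(-2.0073) + (4.8333)·(1.4229) = 13.5685.

Step 5 — scale by n: T² = 6 · 13.5685 = 81.4111.

T² ≈ 81.4111


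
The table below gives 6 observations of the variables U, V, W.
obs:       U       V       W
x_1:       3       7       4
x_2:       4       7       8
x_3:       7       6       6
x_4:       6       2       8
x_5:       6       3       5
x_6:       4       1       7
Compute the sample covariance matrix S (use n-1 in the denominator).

Step 1 — column means:
  mean(U) = (3 + 4 + 7 + 6 + 6 + 4) / 6 = 30/6 = 5
  mean(V) = (7 + 7 + 6 + 2 + 3 + 1) / 6 = 26/6 = 4.3333
  mean(W) = (4 + 8 + 6 + 8 + 5 + 7) / 6 = 38/6 = 6.3333

Step 2 — sample covariance S[i,j] = (1/(n-1)) · Σ_k (x_{k,i} - mean_i) · (x_{k,j} - mean_j), with n-1 = 5.
  S[U,U] = ((-2)·(-2) + (-1)·(-1) + (2)·(2) + (1)·(1) + (1)·(1) + (-1)·(-1)) / 5 = 12/5 = 2.4
  S[U,V] = ((-2)·(2.6667) + (-1)·(2.6667) + (2)·(1.6667) + (1)·(-2.3333) + (1)·(-1.3333) + (-1)·(-3.3333)) / 5 = -5/5 = -1
  S[U,W] = ((-2)·(-2.3333) + (-1)·(1.6667) + (2)·(-0.3333) + (1)·(1.6667) + (1)·(-1.3333) + (-1)·(0.6667)) / 5 = 2/5 = 0.4
  S[V,V] = ((2.6667)·(2.6667) + (2.6667)·(2.6667) + (1.6667)·(1.6667) + (-2.3333)·(-2.3333) + (-1.3333)·(-1.3333) + (-3.3333)·(-3.3333)) / 5 = 35.3333/5 = 7.0667
  S[V,W] = ((2.6667)·(-2.3333) + (2.6667)·(1.6667) + (1.6667)·(-0.3333) + (-2.3333)·(1.6667) + (-1.3333)·(-1.3333) + (-3.3333)·(0.6667)) / 5 = -6.6667/5 = -1.3333
  S[W,W] = ((-2.3333)·(-2.3333) + (1.6667)·(1.6667) + (-0.3333)·(-0.3333) + (1.6667)·(1.6667) + (-1.3333)·(-1.3333) + (0.6667)·(0.6667)) / 5 = 13.3333/5 = 2.6667

S is symmetric (S[j,i] = S[i,j]). Assembling:

S = [[2.4, -1, 0.4],
 [-1, 7.0667, -1.3333],
 [0.4, -1.3333, 2.6667]]


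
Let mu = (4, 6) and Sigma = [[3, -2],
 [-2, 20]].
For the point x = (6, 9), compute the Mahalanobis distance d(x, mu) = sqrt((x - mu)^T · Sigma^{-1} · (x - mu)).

Step 1 — centre the observation: (x - mu) = (2, 3).

Step 2 — invert Sigma. det(Sigma) = 3·20 - (-2)² = 56.
  Sigma^{-1} = (1/det) · [[d, -b], [-b, a]] = [[0.3571, 0.0357],
 [0.0357, 0.0536]].

Step 3 — form the quadratic (x - mu)^T · Sigma^{-1} · (x - mu):
  Sigma^{-1} · (x - mu) = (0.8214, 0.2321).
  (x - mu)^T · [Sigma^{-1} · (x - mu)] = (2)·(0.8214) + (3)·(0.2321) = 2.3393.

Step 4 — take square root: d = √(2.3393) ≈ 1.5295.

d(x, mu) = √(2.3393) ≈ 1.5295


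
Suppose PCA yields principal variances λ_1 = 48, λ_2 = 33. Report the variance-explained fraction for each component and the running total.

Step 1 — total variance = trace(Sigma) = Σ λ_i = 48 + 33 = 81.

Step 2 — fraction explained by component i = λ_i / Σ λ:
  PC1: 48/81 = 0.5926
  PC2: 33/81 = 0.4074

Step 3 — cumulative fraction after k components = (λ_1 + ... + λ_k) / Σ λ:
  k = 1: 48/81 = 0.5926
  k = 2: (48 + 33)/81 = 81/81 = 1

Summary (fraction, with percent):

explained: PC1 0.5926 (59.26%), PC2 0.4074 (40.74%);  cumulative: 0.5926, 1


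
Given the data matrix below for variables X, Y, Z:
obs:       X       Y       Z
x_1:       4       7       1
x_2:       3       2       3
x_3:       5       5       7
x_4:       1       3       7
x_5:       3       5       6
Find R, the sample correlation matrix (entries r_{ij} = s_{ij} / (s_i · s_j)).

Step 1 — column means:
  mean(X) = (4 + 3 + 5 + 1 + 3) / 5 = 16/5 = 3.2
  mean(Y) = (7 + 2 + 5 + 3 + 5) / 5 = 22/5 = 4.4
  mean(Z) = (1 + 3 + 7 + 7 + 6) / 5 = 24/5 = 4.8

Step 2 — sample variances and covariances s[i,j] = (1/(n-1)) · Σ_k (x_{k,i} - mean_i) · (x_{k,j} - mean_j), with n-1 = 4:
  s[X,X] = ((0.8)·(0.8) + (-0.2)·(-0.2) + (1.8)·(1.8) + (-2.2)·(-2.2) + (-0.2)·(-0.2)) / 4 = 8.8/4 = 2.2
  s[X,Y] = ((0.8)·(2.6) + (-0.2)·(-2.4) + (1.8)·(0.6) + (-2.2)·(-1.4) + (-0.2)·(0.6)) / 4 = 6.6/4 = 1.65
  s[X,Z] = ((0.8)·(-3.8) + (-0.2)·(-1.8) + (1.8)·(2.2) + (-2.2)·(2.2) + (-0.2)·(1.2)) / 4 = -3.8/4 = -0.95
  s[Y,Y] = ((2.6)·(2.6) + (-2.4)·(-2.4) + (0.6)·(0.6) + (-1.4)·(-1.4) + (0.6)·(0.6)) / 4 = 15.2/4 = 3.8
  s[Y,Z] = ((2.6)·(-3.8) + (-2.4)·(-1.8) + (0.6)·(2.2) + (-1.4)·(2.2) + (0.6)·(1.2)) / 4 = -6.6/4 = -1.65
  s[Z,Z] = ((-3.8)·(-3.8) + (-1.8)·(-1.8) + (2.2)·(2.2) + (2.2)·(2.2) + (1.2)·(1.2)) / 4 = 28.8/4 = 7.2
  Sample standard deviations s_i = √(s[i,i]):
  s(X) = √(2.2) = 1.4832
  s(Y) = √(3.8) = 1.9494
  s(Z) = √(7.2) = 2.6833

Step 3 — r_{ij} = s_{ij} / (s_i · s_j):
  r[X,X] = 1 (diagonal).
  r[X,Y] = 1.65 / (1.4832 · 1.9494) = 1.65 / 2.8914 = 0.5707
  r[X,Z] = -0.95 / (1.4832 · 2.6833) = -0.95 / 3.9799 = -0.2387
  r[Y,Y] = 1 (diagonal).
  r[Y,Z] = -1.65 / (1.9494 · 2.6833) = -1.65 / 5.2307 = -0.3154
  r[Z,Z] = 1 (diagonal).

R is symmetric with unit diagonal. Assembling:

R = [[1, 0.5707, -0.2387],
 [0.5707, 1, -0.3154],
 [-0.2387, -0.3154, 1]]


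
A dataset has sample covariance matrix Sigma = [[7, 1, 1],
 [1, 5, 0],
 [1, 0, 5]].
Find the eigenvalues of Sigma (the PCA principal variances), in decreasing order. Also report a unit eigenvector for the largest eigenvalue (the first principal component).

Step 1 — characteristic polynomial p(λ) = det(λI - Sigma) = λ³ - tr·λ² + c_1·λ - det, where tr = trace, c_1 = sum of the principal 2×2 minors, det = det(Sigma):
  tr = 7 + 5 + 5 = 17,
  c_1 = (7·5 - (1)²) + (7·5 - (1)²) + (5·5 - (0)²) = 34 + 34 + 25 = 93,
  det = 7·(5·5 - (0)²) - (1)·((1)·5 - (0)·(1)) + (1)·((1)·(0) - 5·(1)) = 7·(25) - (1)·(5) + (1)·(-5) = 165.
  So p(λ) = λ³ - 17λ² + 93λ - 165.
Step 2 — look for an integer root (rational root theorem: any rational root is an integer divisor of 165). Testing λ = 5:
  p(5) = 125 - 425 + 465 - 165 = 0  ✓
  Dividing out (λ - 5): p(λ) = (λ - 5)(λ² - 12λ + 33).
Step 3 — remaining eigenvalues from the quadratic λ² - 12λ + 33 = 0:
  Δ = 12² - 4·33 = 144 - 132 = 12,  λ = (12 ± √12)/2 = (12 ± 3.4641)/2 ≈ 7.7321 or 4.2679.
  Sorted: λ_1 = 7.7321,  λ_2 = 5,  λ_3 = 4.2679  (check: sum = 17 = tr ✓).

Step 4 — unit eigenvector for λ_1 ≈ 7.7321: v spans the null space of (Sigma - λ_1 I), whose rows are
  r_1 = (-0.7321, 1, 1),  r_2 = (1, -2.7321, 0),  r_3 = (1, 0, -2.7321).
  v is orthogonal to every row, so take v ∝ r_1 × r_2 = ((1)·(0) - (1)·(-2.7321), (1)·(1) - (-0.7321)·(0), (-0.7321)·(-2.7321) - (1)·(1)) ≈ (2.7321, 1, 1).
  Let u = (2.7321, 1, 1).
  ||u|| = √((2.7321)² + (1)² + (1)²) = √(9.4641) ≈ 3.0764,  v_1 = u/||u|| ≈ (0.8881, 0.3251, 0.3251) (||v_1|| = 1).

λ_1 = 7.7321,  λ_2 = 5,  λ_3 = 4.2679;  v_1 ≈ (0.8881, 0.3251, 0.3251)


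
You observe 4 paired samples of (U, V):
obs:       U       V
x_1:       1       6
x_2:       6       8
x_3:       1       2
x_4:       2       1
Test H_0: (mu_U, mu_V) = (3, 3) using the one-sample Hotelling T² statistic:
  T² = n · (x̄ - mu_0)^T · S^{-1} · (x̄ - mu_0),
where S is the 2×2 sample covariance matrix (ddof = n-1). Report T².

Step 1 — sample mean vector:
  mean(U) = (1 + 6 + 1 + 2) / 4 = 10/4 = 2.5
  mean(V) = (6 + 8 + 2 + 1) / 4 = 17/4 = 4.25
  x̄ = (2.5, 4.25),  deviation x̄ - mu_0 = (2.5, 4.25) - (3, 3) = (-0.5, 1.25).

Step 2 — sample covariance matrix, S[i,j] = (1/(n-1)) · Σ_k (x_{k,i} - mean_i) · (x_{k,j} - mean_j), divisor n-1 = 3:
  S[U,U] = ((-1.5)·(-1.5) + (3.5)·(3.5) + (-1.5)·(-1.5) + (-0.5)·(-0.5)) / 3 = 17/3 = 5.6667
  S[U,V] = ((-1.5)·(1.75) + (3.5)·(3.75) + (-1.5)·(-2.25) + (-0.5)·(-3.25)) / 3 = 15.5/3 = 5.1667
  S[V,V] = ((1.75)·(1.75) + (3.75)·(3.75) + (-2.25)·(-2.25) + (-3.25)·(-3.25)) / 3 = 32.75/3 = 10.9167
  S = [[5.6667, 5.1667],
 [5.1667, 10.9167]].

Step 3 — invert S. det(S) = 5.6667·10.9167 - (5.1667)² = 35.1667.
  S^{-1} = (1/det) · [[d, -b], [-b, a]] = [[0.3104, -0.1469],
 [-0.1469, 0.1611]].

Step 4 — quadratic form (x̄ - mu_0)^T · S^{-1} · (x̄ - mu_0):
  S^{-1} · (x̄ - mu_0) = (-0.3389, 0.2749),
  (x̄ - mu_0)^T · [...] = (-0.5)·(-0.3389) + (1.25)·(0.2749) = 0.513.

Step 5 — scale by n: T² = 4 · 0.513 = 2.0521.

T² ≈ 2.0521


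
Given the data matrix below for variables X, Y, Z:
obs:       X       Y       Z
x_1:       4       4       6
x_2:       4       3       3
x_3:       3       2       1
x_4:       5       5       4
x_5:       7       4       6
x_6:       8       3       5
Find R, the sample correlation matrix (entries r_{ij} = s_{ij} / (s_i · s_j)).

Step 1 — column means:
  mean(X) = (4 + 4 + 3 + 5 + 7 + 8) / 6 = 31/6 = 5.1667
  mean(Y) = (4 + 3 + 2 + 5 + 4 + 3) / 6 = 21/6 = 3.5
  mean(Z) = (6 + 3 + 1 + 4 + 6 + 5) / 6 = 25/6 = 4.1667

Step 2 — sample variances and covariances s[i,j] = (1/(n-1)) · Σ_k (x_{k,i} - mean_i) · (x_{k,j} - mean_j), with n-1 = 5:
  s[X,X] = ((-1.1667)·(-1.1667) + (-1.1667)·(-1.1667) + (-2.1667)·(-2.1667) + (-0.1667)·(-0.1667) + (1.8333)·(1.8333) + (2.8333)·(2.8333)) / 5 = 18.8333/5 = 3.7667
  s[X,Y] = ((-1.1667)·(0.5) + (-1.1667)·(-0.5) + (-2.1667)·(-1.5) + (-0.1667)·(1.5) + (1.8333)·(0.5) + (2.8333)·(-0.5)) / 5 = 2.5/5 = 0.5
  s[X,Z] = ((-1.1667)·(1.8333) + (-1.1667)·(-1.1667) + (-2.1667)·(-3.1667) + (-0.1667)·(-0.1667) + (1.8333)·(1.8333) + (2.8333)·(0.8333)) / 5 = 11.8333/5 = 2.3667
  s[Y,Y] = ((0.5)·(0.5) + (-0.5)·(-0.5) + (-1.5)·(-1.5) + (1.5)·(1.5) + (0.5)·(0.5) + (-0.5)·(-0.5)) / 5 = 5.5/5 = 1.1
  s[Y,Z] = ((0.5)·(1.8333) + (-0.5)·(-1.1667) + (-1.5)·(-3.1667) + (1.5)·(-0.1667) + (0.5)·(1.8333) + (-0.5)·(0.8333)) / 5 = 6.5/5 = 1.3
  s[Z,Z] = ((1.8333)·(1.8333) + (-1.1667)·(-1.1667) + (-3.1667)·(-3.1667) + (-0.1667)·(-0.1667) + (1.8333)·(1.8333) + (0.8333)·(0.8333)) / 5 = 18.8333/5 = 3.7667
  Sample standard deviations s_i = √(s[i,i]):
  s(X) = √(3.7667) = 1.9408
  s(Y) = √(1.1) = 1.0488
  s(Z) = √(3.7667) = 1.9408

Step 3 — r_{ij} = s_{ij} / (s_i · s_j):
  r[X,X] = 1 (diagonal).
  r[X,Y] = 0.5 / (1.9408 · 1.0488) = 0.5 / 2.0355 = 0.2456
  r[X,Z] = 2.3667 / (1.9408 · 1.9408) = 2.3667 / 3.7667 = 0.6283
  r[Y,Y] = 1 (diagonal).
  r[Y,Z] = 1.3 / (1.0488 · 1.9408) = 1.3 / 2.0355 = 0.6387
  r[Z,Z] = 1 (diagonal).

R is symmetric with unit diagonal. Assembling:

R = [[1, 0.2456, 0.6283],
 [0.2456, 1, 0.6387],
 [0.6283, 0.6387, 1]]


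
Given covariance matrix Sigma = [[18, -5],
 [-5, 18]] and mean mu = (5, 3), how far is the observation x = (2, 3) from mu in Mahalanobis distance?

Step 1 — centre the observation: (x - mu) = (-3, 0).

Step 2 — invert Sigma. det(Sigma) = 18·18 - (-5)² = 299.
  Sigma^{-1} = (1/det) · [[d, -b], [-b, a]] = [[0.0602, 0.0167],
 [0.0167, 0.0602]].

Step 3 — form the quadratic (x - mu)^T · Sigma^{-1} · (x - mu):
  Sigma^{-1} · (x - mu) = (-0.1806, -0.0502).
  (x - mu)^T · [Sigma^{-1} · (x - mu)] = (-3)·(-0.1806) + (0)·(-0.0502) = 0.5418.

Step 4 — take square root: d = √(0.5418) ≈ 0.7361.

d(x, mu) = √(0.5418) ≈ 0.7361


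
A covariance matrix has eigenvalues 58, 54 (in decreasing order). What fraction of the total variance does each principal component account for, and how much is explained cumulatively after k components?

Step 1 — total variance = trace(Sigma) = Σ λ_i = 58 + 54 = 112.

Step 2 — fraction explained by component i = λ_i / Σ λ:
  PC1: 58/112 = 0.5179
  PC2: 54/112 = 0.4821

Step 3 — cumulative fraction after k components = (λ_1 + ... + λ_k) / Σ λ:
  k = 1: 58/112 = 0.5179
  k = 2: (58 + 54)/112 = 112/112 = 1

Summary (fraction, with percent):

explained: PC1 0.5179 (51.79%), PC2 0.4821 (48.21%);  cumulative: 0.5179, 1


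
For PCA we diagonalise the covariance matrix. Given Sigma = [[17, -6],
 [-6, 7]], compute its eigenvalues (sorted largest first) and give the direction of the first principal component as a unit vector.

Step 1 — characteristic polynomial of 2×2 Sigma:
  det(Sigma - λI) = λ² - trace · λ + det = 0.
  trace = 17 + 7 = 24, det = 17·7 - (-6)² = 83.
Step 2 — discriminant:
  Δ = trace² - 4·det = 576 - 332 = 244.
Step 3 — eigenvalues:
  λ = (trace ± √Δ)/2 = (24 ± 15.6205)/2,
  λ_1 = 19.8102,  λ_2 = 4.1898.

Step 4 — unit eigenvector for λ_1: solve (Sigma - λ_1 I)v = 0. First row:
  (17 - 19.8102)·v_x + (-6)·v_y = 0, i.e. (-2.8102)·v_x + (-6)·v_y = 0,
  so v ∝ (b, λ_1 - a) = (-6, 2.8102); multiply by -1 so the first entry is positive: u = (6, -2.8102).
  ||u|| = √((6)² + (-2.8102)²) = √(43.8975) ≈ 6.6255,
  v_1 = u/||u|| ≈ (0.9056, -0.4242) (||v_1|| = 1).

λ_1 = 19.8102,  λ_2 = 4.1898;  v_1 ≈ (0.9056, -0.4242)


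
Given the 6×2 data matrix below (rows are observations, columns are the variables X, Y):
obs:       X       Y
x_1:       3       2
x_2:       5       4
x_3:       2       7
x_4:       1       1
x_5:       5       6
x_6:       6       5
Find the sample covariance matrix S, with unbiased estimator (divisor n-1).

Step 1 — column means:
  mean(X) = (3 + 5 + 2 + 1 + 5 + 6) / 6 = 22/6 = 3.6667
  mean(Y) = (2 + 4 + 7 + 1 + 6 + 5) / 6 = 25/6 = 4.1667

Step 2 — sample covariance S[i,j] = (1/(n-1)) · Σ_k (x_{k,i} - mean_i) · (x_{k,j} - mean_j), with n-1 = 5.
  S[X,X] = ((-0.6667)·(-0.6667) + (1.3333)·(1.3333) + (-1.6667)·(-1.6667) + (-2.6667)·(-2.6667) + (1.3333)·(1.3333) + (2.3333)·(2.3333)) / 5 = 19.3333/5 = 3.8667
  S[X,Y] = ((-0.6667)·(-2.1667) + (1.3333)·(-0.1667) + (-1.6667)·(2.8333) + (-2.6667)·(-3.1667) + (1.3333)·(1.8333) + (2.3333)·(0.8333)) / 5 = 9.3333/5 = 1.8667
  S[Y,Y] = ((-2.1667)·(-2.1667) + (-0.1667)·(-0.1667) + (2.8333)·(2.8333) + (-3.1667)·(-3.1667) + (1.8333)·(1.8333) + (0.8333)·(0.8333)) / 5 = 26.8333/5 = 5.3667

S is symmetric (S[j,i] = S[i,j]). Assembling:

S = [[3.8667, 1.8667],
 [1.8667, 5.3667]]


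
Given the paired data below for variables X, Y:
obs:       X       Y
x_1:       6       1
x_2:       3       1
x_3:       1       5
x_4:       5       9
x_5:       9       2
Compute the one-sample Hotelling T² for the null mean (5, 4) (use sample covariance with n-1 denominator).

Step 1 — sample mean vector:
  mean(X) = (6 + 3 + 1 + 5 + 9) / 5 = 24/5 = 4.8
  mean(Y) = (1 + 1 + 5 + 9 + 2) / 5 = 18/5 = 3.6
  x̄ = (4.8, 3.6),  deviation x̄ - mu_0 = (4.8, 3.6) - (5, 4) = (-0.2, -0.4).

Step 2 — sample covariance matrix, S[i,j] = (1/(n-1)) · Σ_k (x_{k,i} - mean_i) · (x_{k,j} - mean_j), divisor n-1 = 4:
  S[X,X] = ((1.2)·(1.2) + (-1.8)·(-1.8) + (-3.8)·(-3.8) + (0.2)·(0.2) + (4.2)·(4.2)) / 4 = 36.8/4 = 9.2
  S[X,Y] = ((1.2)·(-2.6) + (-1.8)·(-2.6) + (-3.8)·(1.4) + (0.2)·(5.4) + (4.2)·(-1.6)) / 4 = -9.4/4 = -2.35
  S[Y,Y] = ((-2.6)·(-2.6) + (-2.6)·(-2.6) + (1.4)·(1.4) + (5.4)·(5.4) + (-1.6)·(-1.6)) / 4 = 47.2/4 = 11.8
  S = [[9.2, -2.35],
 [-2.35, 11.8]].

Step 3 — invert S. det(S) = 9.2·11.8 - (-2.35)² = 103.0375.
  S^{-1} = (1/det) · [[d, -b], [-b, a]] = [[0.1145, 0.0228],
 [0.0228, 0.0893]].

Step 4 — quadratic form (x̄ - mu_0)^T · S^{-1} · (x̄ - mu_0):
  S^{-1} · (x̄ - mu_0) = (-0.032, -0.0403),
  (x̄ - mu_0)^T · [...] = (-0.2)·(-0.032) + (-0.4)·(-0.0403) = 0.0225.

Step 5 — scale by n: T² = 5 · 0.0225 = 0.1126.

T² ≈ 0.1126


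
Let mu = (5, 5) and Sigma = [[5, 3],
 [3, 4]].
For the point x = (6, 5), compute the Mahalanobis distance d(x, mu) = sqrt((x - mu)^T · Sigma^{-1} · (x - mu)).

Step 1 — centre the observation: (x - mu) = (1, 0).

Step 2 — invert Sigma. det(Sigma) = 5·4 - (3)² = 11.
  Sigma^{-1} = (1/det) · [[d, -b], [-b, a]] = [[0.3636, -0.2727],
 [-0.2727, 0.4545]].

Step 3 — form the quadratic (x - mu)^T · Sigma^{-1} · (x - mu):
  Sigma^{-1} · (x - mu) = (0.3636, -0.2727).
  (x - mu)^T · [Sigma^{-1} · (x - mu)] = (1)·(0.3636) + (0)·(-0.2727) = 0.3636.

Step 4 — take square root: d = √(0.3636) ≈ 0.603.

d(x, mu) = √(0.3636) ≈ 0.603


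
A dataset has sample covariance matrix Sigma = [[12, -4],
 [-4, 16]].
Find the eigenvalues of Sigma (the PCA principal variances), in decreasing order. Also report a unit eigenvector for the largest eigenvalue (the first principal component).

Step 1 — characteristic polynomial of 2×2 Sigma:
  det(Sigma - λI) = λ² - trace · λ + det = 0.
  trace = 12 + 16 = 28, det = 12·16 - (-4)² = 176.
Step 2 — discriminant:
  Δ = trace² - 4·det = 784 - 704 = 80.
Step 3 — eigenvalues:
  λ = (trace ± √Δ)/2 = (28 ± 8.9443)/2,
  λ_1 = 18.4721,  λ_2 = 9.5279.

Step 4 — unit eigenvector for λ_1: solve (Sigma - λ_1 I)v = 0. First row:
  (12 - 18.4721)·v_x + (-4)·v_y = 0, i.e. (-6.4721)·v_x + (-4)·v_y = 0,
  so v ∝ (b, λ_1 - a) = (-4, 6.4721); multiply by -1 so the first entry is positive: u = (4, -6.4721).
  ||u|| = √((4)² + (-6.4721)²) = √(57.8885) ≈ 7.6085,
  v_1 = u/||u|| ≈ (0.5257, -0.8507) (||v_1|| = 1).

λ_1 = 18.4721,  λ_2 = 9.5279;  v_1 ≈ (0.5257, -0.8507)


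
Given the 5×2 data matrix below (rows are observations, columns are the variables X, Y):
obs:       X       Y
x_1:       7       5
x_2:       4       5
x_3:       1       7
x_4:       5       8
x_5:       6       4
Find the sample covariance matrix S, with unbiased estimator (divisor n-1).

Step 1 — column means:
  mean(X) = (7 + 4 + 1 + 5 + 6) / 5 = 23/5 = 4.6
  mean(Y) = (5 + 5 + 7 + 8 + 4) / 5 = 29/5 = 5.8

Step 2 — sample covariance S[i,j] = (1/(n-1)) · Σ_k (x_{k,i} - mean_i) · (x_{k,j} - mean_j), with n-1 = 4.
  S[X,X] = ((2.4)·(2.4) + (-0.6)·(-0.6) + (-3.6)·(-3.6) + (0.4)·(0.4) + (1.4)·(1.4)) / 4 = 21.2/4 = 5.3
  S[X,Y] = ((2.4)·(-0.8) + (-0.6)·(-0.8) + (-3.6)·(1.2) + (0.4)·(2.2) + (1.4)·(-1.8)) / 4 = -7.4/4 = -1.85
  S[Y,Y] = ((-0.8)·(-0.8) + (-0.8)·(-0.8) + (1.2)·(1.2) + (2.2)·(2.2) + (-1.8)·(-1.8)) / 4 = 10.8/4 = 2.7

S is symmetric (S[j,i] = S[i,j]). Assembling:

S = [[5.3, -1.85],
 [-1.85, 2.7]]


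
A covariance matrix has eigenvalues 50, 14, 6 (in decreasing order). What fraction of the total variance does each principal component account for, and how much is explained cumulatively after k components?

Step 1 — total variance = trace(Sigma) = Σ λ_i = 50 + 14 + 6 = 70.

Step 2 — fraction explained by component i = λ_i / Σ λ:
  PC1: 50/70 = 0.7143
  PC2: 14/70 = 0.2
  PC3: 6/70 = 0.0857

Step 3 — cumulative fraction after k components = (λ_1 + ... + λ_k) / Σ λ:
  k = 1: 50/70 = 0.7143
  k = 2: (50 + 14)/70 = 64/70 = 0.9143
  k = 3: (50 + 14 + 6)/70 = 70/70 = 1

Summary (fraction, with percent):

explained: PC1 0.7143 (71.43%), PC2 0.2 (20%), PC3 0.0857 (8.57%);  cumulative: 0.7143, 0.9143, 1


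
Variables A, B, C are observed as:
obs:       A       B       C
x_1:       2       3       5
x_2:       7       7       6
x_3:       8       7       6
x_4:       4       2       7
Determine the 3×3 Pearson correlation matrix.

Step 1 — column means:
  mean(A) = (2 + 7 + 8 + 4) / 4 = 21/4 = 5.25
  mean(B) = (3 + 7 + 7 + 2) / 4 = 19/4 = 4.75
  mean(C) = (5 + 6 + 6 + 7) / 4 = 24/4 = 6

Step 2 — sample variances and covariances s[i,j] = (1/(n-1)) · Σ_k (x_{k,i} - mean_i) · (x_{k,j} - mean_j), with n-1 = 3:
  s[A,A] = ((-3.25)·(-3.25) + (1.75)·(1.75) + (2.75)·(2.75) + (-1.25)·(-1.25)) / 3 = 22.75/3 = 7.5833
  s[A,B] = ((-3.25)·(-1.75) + (1.75)·(2.25) + (2.75)·(2.25) + (-1.25)·(-2.75)) / 3 = 19.25/3 = 6.4167
  s[A,C] = ((-3.25)·(-1) + (1.75)·(0) + (2.75)·(0) + (-1.25)·(1)) / 3 = 2/3 = 0.6667
  s[B,B] = ((-1.75)·(-1.75) + (2.25)·(2.25) + (2.25)·(2.25) + (-2.75)·(-2.75)) / 3 = 20.75/3 = 6.9167
  s[B,C] = ((-1.75)·(-1) + (2.25)·(0) + (2.25)·(0) + (-2.75)·(1)) / 3 = -1/3 = -0.3333
  s[C,C] = ((-1)·(-1) + (0)·(0) + (0)·(0) + (1)·(1)) / 3 = 2/3 = 0.6667
  Sample standard deviations s_i = √(s[i,i]):
  s(A) = √(7.5833) = 2.7538
  s(B) = √(6.9167) = 2.63
  s(C) = √(0.6667) = 0.8165

Step 3 — r_{ij} = s_{ij} / (s_i · s_j):
  r[A,A] = 1 (diagonal).
  r[A,B] = 6.4167 / (2.7538 · 2.63) = 6.4167 / 7.2423 = 0.886
  r[A,C] = 0.6667 / (2.7538 · 0.8165) = 0.6667 / 2.2485 = 0.2965
  r[B,B] = 1 (diagonal).
  r[B,C] = -0.3333 / (2.63 · 0.8165) = -0.3333 / 2.1473 = -0.1552
  r[C,C] = 1 (diagonal).

R is symmetric with unit diagonal. Assembling:

R = [[1, 0.886, 0.2965],
 [0.886, 1, -0.1552],
 [0.2965, -0.1552, 1]]


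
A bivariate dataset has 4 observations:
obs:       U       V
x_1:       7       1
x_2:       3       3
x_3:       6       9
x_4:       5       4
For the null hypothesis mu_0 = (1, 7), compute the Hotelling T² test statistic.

Step 1 — sample mean vector:
  mean(U) = (7 + 3 + 6 + 5) / 4 = 21/4 = 5.25
  mean(V) = (1 + 3 + 9 + 4) / 4 = 17/4 = 4.25
  x̄ = (5.25, 4.25),  deviation x̄ - mu_0 = (5.25, 4.25) - (1, 7) = (4.25, -2.75).

Step 2 — sample covariance matrix, S[i,j] = (1/(n-1)) · Σ_k (x_{k,i} - mean_i) · (x_{k,j} - mean_j), divisor n-1 = 3:
  S[U,U] = ((1.75)·(1.75) + (-2.25)·(-2.25) + (0.75)·(0.75) + (-0.25)·(-0.25)) / 3 = 8.75/3 = 2.9167
  S[U,V] = ((1.75)·(-3.25) + (-2.25)·(-1.25) + (0.75)·(4.75) + (-0.25)·(-0.25)) / 3 = 0.75/3 = 0.25
  S[V,V] = ((-3.25)·(-3.25) + (-1.25)·(-1.25) + (4.75)·(4.75) + (-0.25)·(-0.25)) / 3 = 34.75/3 = 11.5833
  S = [[2.9167, 0.25],
 [0.25, 11.5833]].

Step 3 — invert S. det(S) = 2.9167·11.5833 - (0.25)² = 33.7222.
  S^{-1} = (1/det) · [[d, -b], [-b, a]] = [[0.3435, -0.0074],
 [-0.0074, 0.0865]].

Step 4 — quadratic form (x̄ - mu_0)^T · S^{-1} · (x̄ - mu_0):
  S^{-1} · (x̄ - mu_0) = (1.4802, -0.2694),
  (x̄ - mu_0)^T · [...] = (4.25)·(1.4802) + (-2.75)·(-0.2694) = 7.0317.

Step 5 — scale by n: T² = 4 · 7.0317 = 28.1269.

T² ≈ 28.1269


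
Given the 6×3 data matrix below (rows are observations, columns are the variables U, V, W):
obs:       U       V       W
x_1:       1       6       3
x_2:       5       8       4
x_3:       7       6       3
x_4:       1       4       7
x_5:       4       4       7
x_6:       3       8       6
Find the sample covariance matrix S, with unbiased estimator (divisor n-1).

Step 1 — column means:
  mean(U) = (1 + 5 + 7 + 1 + 4 + 3) / 6 = 21/6 = 3.5
  mean(V) = (6 + 8 + 6 + 4 + 4 + 8) / 6 = 36/6 = 6
  mean(W) = (3 + 4 + 3 + 7 + 7 + 6) / 6 = 30/6 = 5

Step 2 — sample covariance S[i,j] = (1/(n-1)) · Σ_k (x_{k,i} - mean_i) · (x_{k,j} - mean_j), with n-1 = 5.
  S[U,U] = ((-2.5)·(-2.5) + (1.5)·(1.5) + (3.5)·(3.5) + (-2.5)·(-2.5) + (0.5)·(0.5) + (-0.5)·(-0.5)) / 5 = 27.5/5 = 5.5
  S[U,V] = ((-2.5)·(0) + (1.5)·(2) + (3.5)·(0) + (-2.5)·(-2) + (0.5)·(-2) + (-0.5)·(2)) / 5 = 6/5 = 1.2
  S[U,W] = ((-2.5)·(-2) + (1.5)·(-1) + (3.5)·(-2) + (-2.5)·(2) + (0.5)·(2) + (-0.5)·(1)) / 5 = -8/5 = -1.6
  S[V,V] = ((0)·(0) + (2)·(2) + (0)·(0) + (-2)·(-2) + (-2)·(-2) + (2)·(2)) / 5 = 16/5 = 3.2
  S[V,W] = ((0)·(-2) + (2)·(-1) + (0)·(-2) + (-2)·(2) + (-2)·(2) + (2)·(1)) / 5 = -8/5 = -1.6
  S[W,W] = ((-2)·(-2) + (-1)·(-1) + (-2)·(-2) + (2)·(2) + (2)·(2) + (1)·(1)) / 5 = 18/5 = 3.6

S is symmetric (S[j,i] = S[i,j]). Assembling:

S = [[5.5, 1.2, -1.6],
 [1.2, 3.2, -1.6],
 [-1.6, -1.6, 3.6]]


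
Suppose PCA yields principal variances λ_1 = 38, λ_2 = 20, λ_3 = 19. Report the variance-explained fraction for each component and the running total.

Step 1 — total variance = trace(Sigma) = Σ λ_i = 38 + 20 + 19 = 77.

Step 2 — fraction explained by component i = λ_i / Σ λ:
  PC1: 38/77 = 0.4935
  PC2: 20/77 = 0.2597
  PC3: 19/77 = 0.2468

Step 3 — cumulative fraction after k components = (λ_1 + ... + λ_k) / Σ λ:
  k = 1: 38/77 = 0.4935
  k = 2: (38 + 20)/77 = 58/77 = 0.7532
  k = 3: (38 + 20 + 19)/77 = 77/77 = 1

Summary (fraction, with percent):

explained: PC1 0.4935 (49.35%), PC2 0.2597 (25.97%), PC3 0.2468 (24.68%);  cumulative: 0.4935, 0.7532, 1
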